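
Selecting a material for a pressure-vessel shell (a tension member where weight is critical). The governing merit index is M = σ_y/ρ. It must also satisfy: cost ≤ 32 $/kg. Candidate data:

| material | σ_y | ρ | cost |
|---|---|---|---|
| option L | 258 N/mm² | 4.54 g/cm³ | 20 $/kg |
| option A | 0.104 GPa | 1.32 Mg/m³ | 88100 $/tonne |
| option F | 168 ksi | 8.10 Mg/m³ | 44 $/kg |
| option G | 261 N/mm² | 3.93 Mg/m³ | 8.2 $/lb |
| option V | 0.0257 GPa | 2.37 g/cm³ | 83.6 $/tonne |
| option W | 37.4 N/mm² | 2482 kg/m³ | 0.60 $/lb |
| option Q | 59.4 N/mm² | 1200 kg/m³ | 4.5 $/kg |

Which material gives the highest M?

Screen on constraints: cost ≤ 32 $/kg. Survivors: option L, option G, option V, option W, option Q.
After converting to SI:
  option L: σ_y = 258.0 MPa, ρ = 4540 kg/m³
  option G: σ_y = 261.0 MPa, ρ = 3930 kg/m³
  option V: σ_y = 25.70 MPa, ρ = 2370 kg/m³
  option W: σ_y = 37.40 MPa, ρ = 2482 kg/m³
  option Q: σ_y = 59.40 MPa, ρ = 1200 kg/m³
  option G: M = 66.4 kN·m/kg
  option L: M = 56.8 kN·m/kg
  option Q: M = 49.5 kN·m/kg
  option W: M = 15.1 kN·m/kg
  option V: M = 10.8 kN·m/kg
Option G has the largest M.

option G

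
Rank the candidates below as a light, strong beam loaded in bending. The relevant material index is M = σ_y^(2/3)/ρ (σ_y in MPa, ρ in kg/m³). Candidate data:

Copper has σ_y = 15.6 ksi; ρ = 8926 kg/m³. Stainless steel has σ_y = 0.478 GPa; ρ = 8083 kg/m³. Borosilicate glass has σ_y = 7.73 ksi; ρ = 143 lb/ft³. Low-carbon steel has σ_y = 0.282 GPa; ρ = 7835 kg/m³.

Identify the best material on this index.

Convert each candidate to consistent units, then evaluate M:
  copper: σ_y = 107.6 MPa, ρ = 8926 kg/m³
  stainless steel: σ_y = 478.0 MPa, ρ = 8083 kg/m³
  borosilicate glass: σ_y = 53.30 MPa, ρ = 2291 kg/m³
  low-carbon steel: σ_y = 282.0 MPa, ρ = 7835 kg/m³
  stainless steel: M = 7.56×10⁻³
  borosilicate glass: M = 6.18×10⁻³
  low-carbon steel: M = 5.49×10⁻³
  copper: M = 2.53×10⁻³
The maximum is for stainless steel.

stainless steel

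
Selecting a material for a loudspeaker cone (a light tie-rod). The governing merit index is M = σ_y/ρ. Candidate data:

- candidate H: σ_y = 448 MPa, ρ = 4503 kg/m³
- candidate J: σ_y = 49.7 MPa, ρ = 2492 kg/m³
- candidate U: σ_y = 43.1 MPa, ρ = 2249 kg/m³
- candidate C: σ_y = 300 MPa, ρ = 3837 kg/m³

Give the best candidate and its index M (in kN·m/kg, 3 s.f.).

Per-candidate index values:
  candidate H: M = 99.5 kN·m/kg
  candidate C: M = 78.2 kN·m/kg
  candidate J: M = 19.9 kN·m/kg
  candidate U: M = 19.2 kN·m/kg
Candidate H has the largest M.

candidate H, M = 99.5 kN·m/kg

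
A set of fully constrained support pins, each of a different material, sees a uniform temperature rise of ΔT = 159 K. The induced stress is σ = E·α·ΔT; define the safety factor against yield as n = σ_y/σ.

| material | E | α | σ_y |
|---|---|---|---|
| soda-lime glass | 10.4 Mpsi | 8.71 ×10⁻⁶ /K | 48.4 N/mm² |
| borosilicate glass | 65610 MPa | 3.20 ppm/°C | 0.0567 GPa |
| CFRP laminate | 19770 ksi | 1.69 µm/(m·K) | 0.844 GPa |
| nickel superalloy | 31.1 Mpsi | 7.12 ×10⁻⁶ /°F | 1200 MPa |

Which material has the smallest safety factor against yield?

In consistent units (E in GPa, α in ×10⁻⁶/K, σ_y in MPa):
  soda-lime glass: E = 71.71, α = 8.71, σ_y = 48.40 → σ = 99.3 MPa, n = 0.487
  borosilicate glass: E = 65.61, α = 3.20, σ_y = 56.70 → σ = 33.4 MPa, n = 1.70
  CFRP laminate: E = 136.3, α = 1.69, σ_y = 844.0 → σ = 36.6 MPa, n = 23.0
  nickel superalloy: E = 214.4, α = 12.8, σ_y = 1200 → σ = 437 MPa, n = 2.75
Soda-lime glass has the lowest safety factor, n = 0.487.

soda-lime glass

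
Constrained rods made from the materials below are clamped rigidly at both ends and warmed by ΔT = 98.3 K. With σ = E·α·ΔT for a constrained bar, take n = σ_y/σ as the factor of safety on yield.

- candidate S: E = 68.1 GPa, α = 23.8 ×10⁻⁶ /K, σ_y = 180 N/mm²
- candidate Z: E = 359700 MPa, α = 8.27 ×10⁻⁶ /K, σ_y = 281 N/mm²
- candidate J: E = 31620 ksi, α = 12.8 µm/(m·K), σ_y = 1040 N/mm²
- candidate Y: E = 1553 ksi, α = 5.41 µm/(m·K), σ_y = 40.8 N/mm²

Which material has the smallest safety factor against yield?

candidate Z

With everything in SI (GPa, ×10⁻⁶/K, MPa):
  candidate S: E = 68.10, α = 23.8, σ_y = 180.0 → σ = 159 MPa, n = 1.13
  candidate Z: E = 359.7, α = 8.27, σ_y = 281.0 → σ = 292 MPa, n = 0.961
  candidate J: E = 218.0, α = 12.8, σ_y = 1040 → σ = 274 MPa, n = 3.79
  candidate Y: E = 10.71, α = 5.41, σ_y = 40.80 → σ = 5.69 MPa, n = 7.17
Candidate Z has the lowest safety factor, n = 0.961.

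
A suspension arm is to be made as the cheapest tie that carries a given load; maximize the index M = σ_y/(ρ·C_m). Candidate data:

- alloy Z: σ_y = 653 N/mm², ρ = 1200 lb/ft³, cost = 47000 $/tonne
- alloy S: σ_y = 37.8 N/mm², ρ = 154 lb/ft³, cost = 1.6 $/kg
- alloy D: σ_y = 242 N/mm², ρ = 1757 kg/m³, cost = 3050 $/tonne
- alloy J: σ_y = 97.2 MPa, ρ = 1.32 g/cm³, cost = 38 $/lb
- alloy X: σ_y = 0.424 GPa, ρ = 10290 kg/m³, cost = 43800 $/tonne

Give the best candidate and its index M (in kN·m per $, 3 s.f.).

alloy D, M = 45.2 kN·m per $

Putting every candidate on a common basis:
  alloy Z: σ_y = 653.0 MPa, ρ = 19220 kg/m³, cost = 47.00 $/kg
  alloy S: σ_y = 37.80 MPa, ρ = 2467 kg/m³, cost = 1.600 $/kg
  alloy D: σ_y = 242.0 MPa, ρ = 1757 kg/m³, cost = 3.050 $/kg
  alloy J: σ_y = 97.20 MPa, ρ = 1320 kg/m³, cost = 83.77 $/kg
  alloy X: σ_y = 424.0 MPa, ρ = 10290 kg/m³, cost = 43.80 $/kg
  alloy D: M = 45.2 kN·m per $
  alloy S: M = 9.58 kN·m per $
  alloy X: M = 0.941 kN·m per $
  alloy J: M = 0.879 kN·m per $
  alloy Z: M = 0.723 kN·m per $
Highest index: alloy D.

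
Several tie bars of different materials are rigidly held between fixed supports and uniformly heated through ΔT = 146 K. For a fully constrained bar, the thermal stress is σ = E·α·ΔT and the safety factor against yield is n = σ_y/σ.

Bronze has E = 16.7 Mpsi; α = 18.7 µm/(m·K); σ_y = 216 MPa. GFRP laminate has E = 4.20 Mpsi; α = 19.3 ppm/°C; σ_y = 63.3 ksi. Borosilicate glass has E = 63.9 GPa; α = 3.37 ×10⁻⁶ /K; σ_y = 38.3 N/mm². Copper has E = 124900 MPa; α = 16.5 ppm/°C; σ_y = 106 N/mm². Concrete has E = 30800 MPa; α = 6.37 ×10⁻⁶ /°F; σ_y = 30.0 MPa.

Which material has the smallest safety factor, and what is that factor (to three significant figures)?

With everything in SI (GPa, ×10⁻⁶/K, MPa):
  bronze: E = 115.1, α = 18.7, σ_y = 216.0 → σ = 314 MPa, n = 0.687
  GFRP laminate: E = 28.96, α = 19.3, σ_y = 436.4 → σ = 81.6 MPa, n = 5.35
  borosilicate glass: E = 63.90, α = 3.37, σ_y = 38.30 → σ = 31.4 MPa, n = 1.22
  copper: E = 124.9, α = 16.5, σ_y = 106.0 → σ = 301 MPa, n = 0.352
  concrete: E = 30.80, α = 11.5, σ_y = 30.00 → σ = 51.6 MPa, n = 0.582
Smallest n: copper with n = 0.352.

copper, n = 0.352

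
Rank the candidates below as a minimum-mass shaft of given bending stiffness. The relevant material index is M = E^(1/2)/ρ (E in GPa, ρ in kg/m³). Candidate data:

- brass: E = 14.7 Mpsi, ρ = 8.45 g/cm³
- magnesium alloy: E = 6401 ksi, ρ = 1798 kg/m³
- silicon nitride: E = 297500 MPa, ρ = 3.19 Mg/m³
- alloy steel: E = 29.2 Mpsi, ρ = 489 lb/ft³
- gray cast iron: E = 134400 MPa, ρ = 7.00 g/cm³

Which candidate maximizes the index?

silicon nitride

After converting to SI:
  brass: E = 101.4 GPa, ρ = 8450 kg/m³
  magnesium alloy: E = 44.13 GPa, ρ = 1798 kg/m³
  silicon nitride: E = 297.5 GPa, ρ = 3190 kg/m³
  alloy steel: E = 201.3 GPa, ρ = 7833 kg/m³
  gray cast iron: E = 134.4 GPa, ρ = 7000 kg/m³
  silicon nitride: M = 5.41×10⁻³
  magnesium alloy: M = 3.69×10⁻³
  alloy steel: M = 1.81×10⁻³
  gray cast iron: M = 1.66×10⁻³
  brass: M = 1.19×10⁻³
Silicon nitride ranks first.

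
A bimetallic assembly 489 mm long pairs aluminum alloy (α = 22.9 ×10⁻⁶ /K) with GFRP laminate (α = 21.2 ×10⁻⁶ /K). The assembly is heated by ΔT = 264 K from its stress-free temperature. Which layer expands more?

aluminum alloy

α(aluminum alloy) = 22.9×10⁻⁶/K vs α(GFRP laminate) = 21.2×10⁻⁶/K.
Higher α expands more for the same ΔT: aluminum alloy.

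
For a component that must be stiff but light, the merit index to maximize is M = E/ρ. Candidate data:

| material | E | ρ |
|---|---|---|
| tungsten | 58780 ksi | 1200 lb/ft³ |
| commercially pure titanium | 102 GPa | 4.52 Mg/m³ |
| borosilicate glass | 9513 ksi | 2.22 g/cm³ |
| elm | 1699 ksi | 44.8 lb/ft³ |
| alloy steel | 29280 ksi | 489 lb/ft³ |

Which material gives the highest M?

borosilicate glass

After converting to SI:
  tungsten: E = 405.3 GPa, ρ = 19220 kg/m³
  commercially pure titanium: E = 102.0 GPa, ρ = 4520 kg/m³
  borosilicate glass: E = 65.59 GPa, ρ = 2220 kg/m³
  elm: E = 11.71 GPa, ρ = 717.6 kg/m³
  alloy steel: E = 201.9 GPa, ρ = 7833 kg/m³
  borosilicate glass: M = 29.5 MN·m/kg
  alloy steel: M = 25.8 MN·m/kg
  commercially pure titanium: M = 22.6 MN·m/kg
  tungsten: M = 21.1 MN·m/kg
  elm: M = 16.3 MN·m/kg
The maximum is for borosilicate glass.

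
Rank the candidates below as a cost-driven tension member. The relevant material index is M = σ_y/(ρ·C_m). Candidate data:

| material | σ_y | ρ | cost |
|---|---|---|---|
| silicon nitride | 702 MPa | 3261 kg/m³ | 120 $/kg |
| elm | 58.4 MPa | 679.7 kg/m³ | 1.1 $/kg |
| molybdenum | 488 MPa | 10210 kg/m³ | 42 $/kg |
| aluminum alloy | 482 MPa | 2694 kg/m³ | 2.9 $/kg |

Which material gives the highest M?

Per-candidate index values:
  elm: M = 78.1 kN·m per $
  aluminum alloy: M = 61.7 kN·m per $
  silicon nitride: M = 1.79 kN·m per $
  molybdenum: M = 1.14 kN·m per $
Elm has the largest M.

elm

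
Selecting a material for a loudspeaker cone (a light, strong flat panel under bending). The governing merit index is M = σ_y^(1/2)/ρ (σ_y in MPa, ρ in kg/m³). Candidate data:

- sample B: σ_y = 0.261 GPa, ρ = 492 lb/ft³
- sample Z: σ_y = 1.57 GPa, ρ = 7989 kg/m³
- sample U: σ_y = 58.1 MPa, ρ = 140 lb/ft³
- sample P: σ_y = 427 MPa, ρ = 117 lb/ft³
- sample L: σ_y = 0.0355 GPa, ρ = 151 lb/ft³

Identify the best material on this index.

sample P

Putting every candidate on a common basis:
  sample B: σ_y = 261.0 MPa, ρ = 7881 kg/m³
  sample Z: σ_y = 1570 MPa, ρ = 7989 kg/m³
  sample U: σ_y = 58.10 MPa, ρ = 2243 kg/m³
  sample P: σ_y = 427.0 MPa, ρ = 1874 kg/m³
  sample L: σ_y = 35.50 MPa, ρ = 2419 kg/m³
  sample P: M = 11.0×10⁻³
  sample Z: M = 4.96×10⁻³
  sample U: M = 3.40×10⁻³
  sample L: M = 2.46×10⁻³
  sample B: M = 2.05×10⁻³
Sample P has the largest M.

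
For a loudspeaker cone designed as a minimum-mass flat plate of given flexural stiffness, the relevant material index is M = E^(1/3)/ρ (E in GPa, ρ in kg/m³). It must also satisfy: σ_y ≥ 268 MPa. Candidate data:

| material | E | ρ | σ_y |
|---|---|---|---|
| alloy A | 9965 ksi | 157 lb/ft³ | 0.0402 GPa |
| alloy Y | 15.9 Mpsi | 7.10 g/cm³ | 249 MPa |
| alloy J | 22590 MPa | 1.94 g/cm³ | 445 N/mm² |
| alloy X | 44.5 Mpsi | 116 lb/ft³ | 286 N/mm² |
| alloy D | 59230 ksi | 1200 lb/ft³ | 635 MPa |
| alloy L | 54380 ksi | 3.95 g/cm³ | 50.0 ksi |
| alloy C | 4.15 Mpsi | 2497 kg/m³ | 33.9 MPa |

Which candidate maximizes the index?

alloy X

Screen on constraints: σ_y ≥ 268 MPa. Survivors: alloy J, alloy X, alloy D, alloy L.
Convert each candidate to consistent units, then evaluate M:
  alloy J: E = 22.59 GPa, ρ = 1940 kg/m³
  alloy X: E = 306.8 GPa, ρ = 1858 kg/m³
  alloy D: E = 408.4 GPa, ρ = 19220 kg/m³
  alloy L: E = 374.9 GPa, ρ = 3950 kg/m³
  alloy X: M = 3.63×10⁻³
  alloy L: M = 1.83×10⁻³
  alloy J: M = 1.46×10⁻³
  alloy D: M = 0.386×10⁻³
The maximum is for alloy X.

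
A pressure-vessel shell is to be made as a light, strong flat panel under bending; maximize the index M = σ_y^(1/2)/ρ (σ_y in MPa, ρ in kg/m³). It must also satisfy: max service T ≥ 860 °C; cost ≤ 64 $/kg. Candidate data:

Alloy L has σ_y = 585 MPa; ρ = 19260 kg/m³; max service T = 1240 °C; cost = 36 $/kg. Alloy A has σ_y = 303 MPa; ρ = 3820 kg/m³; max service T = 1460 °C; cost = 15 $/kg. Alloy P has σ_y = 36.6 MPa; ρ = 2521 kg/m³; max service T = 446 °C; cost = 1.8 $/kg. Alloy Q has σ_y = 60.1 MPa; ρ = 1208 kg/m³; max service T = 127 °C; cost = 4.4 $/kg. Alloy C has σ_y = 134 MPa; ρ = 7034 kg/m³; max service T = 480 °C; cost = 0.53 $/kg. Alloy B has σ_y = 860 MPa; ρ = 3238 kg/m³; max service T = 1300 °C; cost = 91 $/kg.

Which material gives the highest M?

alloy A

Screen on constraints: max service T ≥ 860 °C; cost ≤ 64 $/kg. Survivors: alloy L, alloy A.
Computing M directly (units already consistent):
  alloy A: M = 4.56×10⁻³
  alloy L: M = 1.26×10⁻³
Alloy A ranks first.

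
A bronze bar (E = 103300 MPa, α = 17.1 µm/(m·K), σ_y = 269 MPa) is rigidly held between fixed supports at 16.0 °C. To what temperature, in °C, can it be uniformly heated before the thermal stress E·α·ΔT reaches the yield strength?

E = 103300 MPa = 103.3 GPa.
E·α·ΔT = 269.0 MPa ⇒ ΔT = 269.0 / (103.3×10³ × 17.1×10⁻⁶) = 152.3 K.
T = 16.0 + 152.3 = 168.3 °C.

168 °C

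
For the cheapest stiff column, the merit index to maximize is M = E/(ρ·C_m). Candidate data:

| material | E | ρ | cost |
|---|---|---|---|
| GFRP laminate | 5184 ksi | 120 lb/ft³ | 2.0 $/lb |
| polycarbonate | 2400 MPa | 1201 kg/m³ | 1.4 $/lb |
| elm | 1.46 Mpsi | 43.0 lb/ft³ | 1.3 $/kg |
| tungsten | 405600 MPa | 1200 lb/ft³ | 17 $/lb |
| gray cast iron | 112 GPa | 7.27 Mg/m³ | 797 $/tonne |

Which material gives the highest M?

In SI units:
  GFRP laminate: E = 35.74 GPa, ρ = 1922 kg/m³, cost = 4.409 $/kg
  polycarbonate: E = 2.400 GPa, ρ = 1201 kg/m³, cost = 3.086 $/kg
  elm: E = 10.07 GPa, ρ = 688.8 kg/m³, cost = 1.300 $/kg
  tungsten: E = 405.6 GPa, ρ = 19220 kg/m³, cost = 37.48 $/kg
  gray cast iron: E = 112.0 GPa, ρ = 7270 kg/m³, cost = 0.7970 $/kg
  gray cast iron: M = 19.3 MN·m per $
  elm: M = 11.2 MN·m per $
  GFRP laminate: M = 4.22 MN·m per $
  polycarbonate: M = 0.647 MN·m per $
  tungsten: M = 0.563 MN·m per $
Gray cast iron ranks first.

gray cast iron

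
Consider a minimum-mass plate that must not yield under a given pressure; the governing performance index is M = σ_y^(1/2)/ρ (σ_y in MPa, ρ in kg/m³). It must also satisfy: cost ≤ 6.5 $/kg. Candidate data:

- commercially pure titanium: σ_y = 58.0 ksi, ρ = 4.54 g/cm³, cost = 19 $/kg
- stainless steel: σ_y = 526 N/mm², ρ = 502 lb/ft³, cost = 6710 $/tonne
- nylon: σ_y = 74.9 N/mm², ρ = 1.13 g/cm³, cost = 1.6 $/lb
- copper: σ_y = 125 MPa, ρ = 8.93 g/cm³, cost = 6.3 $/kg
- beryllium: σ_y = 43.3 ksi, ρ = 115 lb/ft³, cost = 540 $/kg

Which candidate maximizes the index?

nylon

Screen on constraints: cost ≤ 6.5 $/kg. Survivors: nylon, copper.
Putting every candidate on a common basis:
  nylon: σ_y = 74.90 MPa, ρ = 1130 kg/m³
  copper: σ_y = 125.0 MPa, ρ = 8930 kg/m³
  nylon: M = 7.66×10⁻³
  copper: M = 1.25×10⁻³
Nylon ranks first.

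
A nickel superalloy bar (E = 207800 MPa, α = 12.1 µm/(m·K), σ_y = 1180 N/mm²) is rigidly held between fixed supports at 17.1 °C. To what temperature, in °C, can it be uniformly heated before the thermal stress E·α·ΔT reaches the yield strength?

486 °C

E = 207800 MPa = 207.8 GPa.
σ_y = 1180 N/mm² = 1180 MPa.
E·α·ΔT = 1180 MPa ⇒ ΔT = 1180 / (207.8×10³ × 12.1×10⁻⁶) = 469.3 K.
T = 17.1 + 469.3 = 486.4 °C.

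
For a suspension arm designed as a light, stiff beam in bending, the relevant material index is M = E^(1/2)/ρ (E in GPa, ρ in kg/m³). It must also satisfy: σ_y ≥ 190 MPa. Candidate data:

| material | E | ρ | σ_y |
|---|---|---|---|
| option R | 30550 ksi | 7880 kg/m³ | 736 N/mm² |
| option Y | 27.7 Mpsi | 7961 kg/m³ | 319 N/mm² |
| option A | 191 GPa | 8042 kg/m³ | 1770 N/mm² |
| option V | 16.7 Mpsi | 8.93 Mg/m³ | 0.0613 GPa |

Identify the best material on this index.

option R

Screen on constraints: σ_y ≥ 190 MPa. Survivors: option R, option Y, option A.
After converting to SI:
  option R: E = 210.6 GPa, ρ = 7880 kg/m³
  option Y: E = 191.0 GPa, ρ = 7961 kg/m³
  option A: E = 191.0 GPa, ρ = 8042 kg/m³
  option R: M = 1.84×10⁻³
  option Y: M = 1.74×10⁻³
  option A: M = 1.72×10⁻³
Option R ranks first.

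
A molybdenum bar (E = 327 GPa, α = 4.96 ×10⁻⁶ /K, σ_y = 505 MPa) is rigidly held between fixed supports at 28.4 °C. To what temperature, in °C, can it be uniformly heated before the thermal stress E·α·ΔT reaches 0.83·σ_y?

E·α·ΔT = 419.1 MPa ⇒ ΔT = 419.1 / (327.0×10³ × 4.96×10⁻⁶) = 258.4 K.
T = 28.4 + 258.4 = 286.8 °C.

287 °C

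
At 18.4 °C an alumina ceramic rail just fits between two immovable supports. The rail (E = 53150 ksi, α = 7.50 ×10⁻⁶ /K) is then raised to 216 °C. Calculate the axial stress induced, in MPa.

E = 53150 ksi = 366.5 GPa.
ΔT = 197.6 K. Constrained thermal stress σ = E·α·ΔT = 366.5×10³ MPa × 7.50×10⁻⁶ × 197.6 = 543 MPa (compressive).

543 MPa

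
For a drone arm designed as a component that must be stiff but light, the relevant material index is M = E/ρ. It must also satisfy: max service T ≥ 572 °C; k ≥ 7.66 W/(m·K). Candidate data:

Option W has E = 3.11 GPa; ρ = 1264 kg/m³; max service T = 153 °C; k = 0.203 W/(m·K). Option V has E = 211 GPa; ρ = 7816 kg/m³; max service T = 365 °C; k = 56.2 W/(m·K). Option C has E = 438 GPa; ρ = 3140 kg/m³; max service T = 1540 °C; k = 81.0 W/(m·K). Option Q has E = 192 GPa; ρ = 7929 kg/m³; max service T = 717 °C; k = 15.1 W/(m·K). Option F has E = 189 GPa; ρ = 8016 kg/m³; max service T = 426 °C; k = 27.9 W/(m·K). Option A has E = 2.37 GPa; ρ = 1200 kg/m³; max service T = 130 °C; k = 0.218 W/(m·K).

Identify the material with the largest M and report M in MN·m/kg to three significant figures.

Screen on constraints: max service T ≥ 572 °C; k ≥ 7.66 W/(m·K). Survivors: option C, option Q.
Per-candidate index values:
  option C: M = 139 MN·m/kg
  option Q: M = 24.2 MN·m/kg
Highest index: option C.

option C, M = 139 MN·m/kg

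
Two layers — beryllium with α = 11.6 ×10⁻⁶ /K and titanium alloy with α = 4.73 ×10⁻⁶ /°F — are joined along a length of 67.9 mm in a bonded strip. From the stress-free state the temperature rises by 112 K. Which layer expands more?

beryllium

titanium alloy: α = 4.73×10⁻⁶/°F × 9/5 = 8.51×10⁻⁶/K.
α(beryllium) = 11.6×10⁻⁶/K vs α(titanium alloy) = 8.51×10⁻⁶/K.
Higher α expands more for the same ΔT: beryllium.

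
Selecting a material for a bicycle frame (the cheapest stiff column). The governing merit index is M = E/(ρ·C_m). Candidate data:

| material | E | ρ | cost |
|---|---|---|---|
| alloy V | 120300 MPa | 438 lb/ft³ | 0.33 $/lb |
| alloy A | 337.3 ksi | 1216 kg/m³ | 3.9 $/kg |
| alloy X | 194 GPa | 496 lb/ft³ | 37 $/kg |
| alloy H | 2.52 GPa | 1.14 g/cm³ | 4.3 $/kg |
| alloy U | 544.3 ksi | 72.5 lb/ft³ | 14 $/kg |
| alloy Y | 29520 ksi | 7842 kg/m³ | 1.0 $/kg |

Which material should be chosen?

alloy Y

Putting every candidate on a common basis:
  alloy V: E = 120.3 GPa, ρ = 7016 kg/m³, cost = 0.7275 $/kg
  alloy A: E = 2.326 GPa, ρ = 1216 kg/m³, cost = 3.900 $/kg
  alloy X: E = 194.0 GPa, ρ = 7945 kg/m³, cost = 37.00 $/kg
  alloy H: E = 2.520 GPa, ρ = 1140 kg/m³, cost = 4.300 $/kg
  alloy U: E = 3.753 GPa, ρ = 1161 kg/m³, cost = 14.00 $/kg
  alloy Y: E = 203.5 GPa, ρ = 7842 kg/m³, cost = 1.000 $/kg
  alloy Y: M = 26.0 MN·m per $
  alloy V: M = 23.6 MN·m per $
  alloy X: M = 0.660 MN·m per $
  alloy H: M = 0.514 MN·m per $
  alloy A: M = 0.490 MN·m per $
  alloy U: M = 0.231 MN·m per $
Alloy Y has the largest M.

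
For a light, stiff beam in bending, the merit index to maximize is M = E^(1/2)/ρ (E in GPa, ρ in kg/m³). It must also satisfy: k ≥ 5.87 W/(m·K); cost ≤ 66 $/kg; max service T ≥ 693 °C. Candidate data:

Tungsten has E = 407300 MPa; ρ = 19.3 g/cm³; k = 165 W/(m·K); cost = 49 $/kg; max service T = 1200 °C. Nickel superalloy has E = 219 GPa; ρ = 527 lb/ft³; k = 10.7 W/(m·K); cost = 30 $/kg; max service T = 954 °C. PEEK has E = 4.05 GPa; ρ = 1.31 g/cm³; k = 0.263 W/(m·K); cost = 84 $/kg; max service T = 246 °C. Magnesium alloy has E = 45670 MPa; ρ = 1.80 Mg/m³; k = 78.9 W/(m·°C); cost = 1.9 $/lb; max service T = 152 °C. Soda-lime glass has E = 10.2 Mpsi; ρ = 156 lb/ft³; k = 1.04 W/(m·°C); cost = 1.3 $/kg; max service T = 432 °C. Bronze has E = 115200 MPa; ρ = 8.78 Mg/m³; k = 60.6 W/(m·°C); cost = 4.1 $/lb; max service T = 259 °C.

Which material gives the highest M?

nickel superalloy

Screen on constraints: k ≥ 5.87 W/(m·K); cost ≤ 66 $/kg; max service T ≥ 693 °C. Survivors: tungsten, nickel superalloy.
Convert each candidate to consistent units, then evaluate M:
  tungsten: E = 407.3 GPa, ρ = 19300 kg/m³
  nickel superalloy: E = 219.0 GPa, ρ = 8442 kg/m³
  nickel superalloy: M = 1.75×10⁻³
  tungsten: M = 1.05×10⁻³
Highest index: nickel superalloy.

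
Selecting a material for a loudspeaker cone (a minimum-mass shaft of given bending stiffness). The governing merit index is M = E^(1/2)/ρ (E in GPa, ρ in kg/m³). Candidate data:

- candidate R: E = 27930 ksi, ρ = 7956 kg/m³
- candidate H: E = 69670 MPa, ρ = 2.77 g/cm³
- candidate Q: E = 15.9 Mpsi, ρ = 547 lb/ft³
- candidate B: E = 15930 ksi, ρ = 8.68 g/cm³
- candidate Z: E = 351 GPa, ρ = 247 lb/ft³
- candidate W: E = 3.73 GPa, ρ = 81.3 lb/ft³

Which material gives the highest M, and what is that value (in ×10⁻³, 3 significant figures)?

In SI units:
  candidate R: E = 192.6 GPa, ρ = 7956 kg/m³
  candidate H: E = 69.67 GPa, ρ = 2770 kg/m³
  candidate Q: E = 109.6 GPa, ρ = 8762 kg/m³
  candidate B: E = 109.8 GPa, ρ = 8680 kg/m³
  candidate Z: E = 351.0 GPa, ρ = 3957 kg/m³
  candidate W: E = 3.730 GPa, ρ = 1302 kg/m³
  candidate Z: M = 4.74×10⁻³
  candidate H: M = 3.01×10⁻³
  candidate R: M = 1.74×10⁻³
  candidate W: M = 1.48×10⁻³
  candidate B: M = 1.21×10⁻³
  candidate Q: M = 1.19×10⁻³
The maximum is for candidate Z.

candidate Z, M = 4.74×10⁻³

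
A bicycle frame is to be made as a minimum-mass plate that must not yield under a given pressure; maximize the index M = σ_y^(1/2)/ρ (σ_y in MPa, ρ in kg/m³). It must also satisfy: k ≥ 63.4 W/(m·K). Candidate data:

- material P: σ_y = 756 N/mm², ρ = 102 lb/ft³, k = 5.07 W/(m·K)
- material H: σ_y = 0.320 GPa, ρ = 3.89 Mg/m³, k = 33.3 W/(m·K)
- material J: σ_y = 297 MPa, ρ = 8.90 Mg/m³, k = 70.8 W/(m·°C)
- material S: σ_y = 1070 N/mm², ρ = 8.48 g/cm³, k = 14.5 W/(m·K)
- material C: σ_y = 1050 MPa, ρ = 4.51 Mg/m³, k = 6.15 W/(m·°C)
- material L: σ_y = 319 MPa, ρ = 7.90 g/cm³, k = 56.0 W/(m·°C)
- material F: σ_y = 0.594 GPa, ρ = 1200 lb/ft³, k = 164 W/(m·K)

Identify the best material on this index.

material J

Screen on constraints: k ≥ 63.4 W/(m·K). Survivors: material J, material F.
Convert each candidate to consistent units, then evaluate M:
  material J: σ_y = 297.0 MPa, ρ = 8900 kg/m³
  material F: σ_y = 594.0 MPa, ρ = 19220 kg/m³
  material J: M = 1.94×10⁻³
  material F: M = 1.27×10⁻³
Material J has the largest M.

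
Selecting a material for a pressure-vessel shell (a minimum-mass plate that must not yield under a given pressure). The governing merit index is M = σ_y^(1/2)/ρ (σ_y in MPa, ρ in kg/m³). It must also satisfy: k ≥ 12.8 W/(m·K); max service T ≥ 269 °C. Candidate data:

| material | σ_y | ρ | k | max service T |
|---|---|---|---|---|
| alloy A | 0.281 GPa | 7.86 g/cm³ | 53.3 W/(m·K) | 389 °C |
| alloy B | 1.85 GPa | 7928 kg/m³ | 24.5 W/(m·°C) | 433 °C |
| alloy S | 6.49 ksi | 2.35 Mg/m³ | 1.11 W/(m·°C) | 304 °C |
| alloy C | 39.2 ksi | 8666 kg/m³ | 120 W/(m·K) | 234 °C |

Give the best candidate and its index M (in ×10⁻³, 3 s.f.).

Screen on constraints: k ≥ 12.8 W/(m·K); max service T ≥ 269 °C. Survivors: alloy A, alloy B.
Putting every candidate on a common basis:
  alloy A: σ_y = 281.0 MPa, ρ = 7860 kg/m³
  alloy B: σ_y = 1850 MPa, ρ = 7928 kg/m³
  alloy B: M = 5.43×10⁻³
  alloy A: M = 2.13×10⁻³
Alloy B ranks first.

alloy B, M = 5.43×10⁻³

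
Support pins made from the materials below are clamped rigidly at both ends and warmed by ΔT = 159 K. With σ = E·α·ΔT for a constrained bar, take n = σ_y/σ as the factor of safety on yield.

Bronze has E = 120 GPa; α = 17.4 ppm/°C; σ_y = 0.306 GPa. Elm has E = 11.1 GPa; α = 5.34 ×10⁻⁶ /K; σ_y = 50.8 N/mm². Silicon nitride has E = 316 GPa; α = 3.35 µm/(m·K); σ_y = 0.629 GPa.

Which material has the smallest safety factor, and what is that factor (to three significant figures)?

bronze, n = 0.922

With everything in SI (GPa, ×10⁻⁶/K, MPa):
  bronze: E = 120.0, α = 17.4, σ_y = 306.0 → σ = 332 MPa, n = 0.922
  elm: E = 11.10, α = 5.34, σ_y = 50.80 → σ = 9.42 MPa, n = 5.39
  silicon nitride: E = 316.0, α = 3.35, σ_y = 629.0 → σ = 168 MPa, n = 3.74
Bronze has the lowest safety factor, n = 0.922.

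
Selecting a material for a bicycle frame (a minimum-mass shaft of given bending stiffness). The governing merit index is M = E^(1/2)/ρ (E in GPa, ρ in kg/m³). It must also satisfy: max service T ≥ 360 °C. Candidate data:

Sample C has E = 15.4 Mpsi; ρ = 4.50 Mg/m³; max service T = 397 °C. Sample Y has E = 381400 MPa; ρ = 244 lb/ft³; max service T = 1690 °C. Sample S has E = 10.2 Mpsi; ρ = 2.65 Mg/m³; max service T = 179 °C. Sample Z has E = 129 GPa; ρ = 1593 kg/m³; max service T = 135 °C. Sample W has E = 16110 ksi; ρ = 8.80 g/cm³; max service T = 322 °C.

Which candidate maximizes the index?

Screen on constraints: max service T ≥ 360 °C. Survivors: sample C, sample Y.
Normalizing units and computing the index:
  sample C: E = 106.2 GPa, ρ = 4500 kg/m³
  sample Y: E = 381.4 GPa, ρ = 3909 kg/m³
  sample Y: M = 5.00×10⁻³
  sample C: M = 2.29×10⁻³
Sample Y has the largest M.

sample Y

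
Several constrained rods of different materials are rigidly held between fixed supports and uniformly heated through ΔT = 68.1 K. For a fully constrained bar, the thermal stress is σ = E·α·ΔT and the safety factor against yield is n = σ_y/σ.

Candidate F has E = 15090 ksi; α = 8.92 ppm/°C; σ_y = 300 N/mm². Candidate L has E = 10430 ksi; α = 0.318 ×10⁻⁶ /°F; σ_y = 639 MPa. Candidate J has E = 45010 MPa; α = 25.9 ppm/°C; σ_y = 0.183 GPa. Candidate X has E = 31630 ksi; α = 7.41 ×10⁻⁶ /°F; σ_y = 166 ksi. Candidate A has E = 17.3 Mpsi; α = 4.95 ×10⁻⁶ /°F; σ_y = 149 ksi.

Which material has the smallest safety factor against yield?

candidate J

In consistent units (E in GPa, α in ×10⁻⁶/K, σ_y in MPa):
  candidate F: E = 104.0, α = 8.92, σ_y = 300.0 → σ = 63.2 MPa, n = 4.75
  candidate L: E = 71.91, α = 0.572, σ_y = 639.0 → σ = 2.80 MPa, n = 228
  candidate J: E = 45.01, α = 25.9, σ_y = 183.0 → σ = 79.4 MPa, n = 2.31
  candidate X: E = 218.1, α = 13.3, σ_y = 1145 → σ = 198 MPa, n = 5.78
  candidate A: E = 119.3, α = 8.91, σ_y = 1027 → σ = 72.4 MPa, n = 14.2
The minimum is candidate J at n = 2.31.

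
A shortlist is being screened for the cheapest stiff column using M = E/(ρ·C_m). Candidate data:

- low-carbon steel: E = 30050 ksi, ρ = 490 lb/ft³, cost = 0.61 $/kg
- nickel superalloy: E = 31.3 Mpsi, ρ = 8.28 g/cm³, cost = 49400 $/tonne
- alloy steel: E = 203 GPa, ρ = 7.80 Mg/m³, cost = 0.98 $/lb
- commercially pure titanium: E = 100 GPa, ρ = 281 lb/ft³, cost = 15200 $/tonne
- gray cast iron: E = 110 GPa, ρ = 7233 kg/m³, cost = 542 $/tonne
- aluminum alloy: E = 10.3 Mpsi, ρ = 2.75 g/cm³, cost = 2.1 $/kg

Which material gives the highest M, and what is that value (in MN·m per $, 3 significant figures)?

low-carbon steel, M = 43.3 MN·m per $

After converting to SI:
  low-carbon steel: E = 207.2 GPa, ρ = 7849 kg/m³, cost = 0.6100 $/kg
  nickel superalloy: E = 215.8 GPa, ρ = 8280 kg/m³, cost = 49.40 $/kg
  alloy steel: E = 203.0 GPa, ρ = 7800 kg/m³, cost = 2.160 $/kg
  commercially pure titanium: E = 100.0 GPa, ρ = 4501 kg/m³, cost = 15.20 $/kg
  gray cast iron: E = 110.0 GPa, ρ = 7233 kg/m³, cost = 0.5420 $/kg
  aluminum alloy: E = 71.02 GPa, ρ = 2750 kg/m³, cost = 2.100 $/kg
  low-carbon steel: M = 43.3 MN·m per $
  gray cast iron: M = 28.1 MN·m per $
  aluminum alloy: M = 12.3 MN·m per $
  alloy steel: M = 12.0 MN·m per $
  commercially pure titanium: M = 1.46 MN·m per $
  nickel superalloy: M = 0.528 MN·m per $
Low-carbon steel ranks first.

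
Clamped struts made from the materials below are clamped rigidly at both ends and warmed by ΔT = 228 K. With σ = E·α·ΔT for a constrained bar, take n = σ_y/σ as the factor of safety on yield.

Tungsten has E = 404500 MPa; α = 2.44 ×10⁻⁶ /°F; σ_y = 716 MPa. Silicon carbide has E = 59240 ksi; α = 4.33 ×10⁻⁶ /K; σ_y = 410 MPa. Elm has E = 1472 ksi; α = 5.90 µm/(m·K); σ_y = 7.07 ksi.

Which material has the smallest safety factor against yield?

silicon carbide

Per material, after unit conversion:
  tungsten: E = 404.5, α = 4.39, σ_y = 716.0 → σ = 405 MPa, n = 1.77
  silicon carbide: E = 408.4, α = 4.33, σ_y = 410.0 → σ = 403 MPa, n = 1.02
  elm: E = 10.15, α = 5.90, σ_y = 48.75 → σ = 13.7 MPa, n = 3.57
Smallest n: silicon carbide with n = 1.02.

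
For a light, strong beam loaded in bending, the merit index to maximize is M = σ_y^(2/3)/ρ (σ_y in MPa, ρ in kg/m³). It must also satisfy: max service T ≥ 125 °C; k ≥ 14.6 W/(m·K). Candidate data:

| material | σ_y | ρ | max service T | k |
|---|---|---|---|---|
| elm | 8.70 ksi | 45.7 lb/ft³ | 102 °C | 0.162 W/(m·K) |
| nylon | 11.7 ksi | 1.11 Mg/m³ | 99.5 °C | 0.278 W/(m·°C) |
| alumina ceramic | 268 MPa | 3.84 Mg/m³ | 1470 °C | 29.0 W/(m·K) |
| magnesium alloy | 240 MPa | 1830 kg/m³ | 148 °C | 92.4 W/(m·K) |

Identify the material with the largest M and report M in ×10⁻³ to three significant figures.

magnesium alloy, M = 21.1×10⁻³

Screen on constraints: max service T ≥ 125 °C; k ≥ 14.6 W/(m·K). Survivors: alumina ceramic, magnesium alloy.
Convert each candidate to consistent units, then evaluate M:
  alumina ceramic: σ_y = 268.0 MPa, ρ = 3840 kg/m³
  magnesium alloy: σ_y = 240.0 MPa, ρ = 1830 kg/m³
  magnesium alloy: M = 21.1×10⁻³
  alumina ceramic: M = 10.8×10⁻³
Highest index: magnesium alloy.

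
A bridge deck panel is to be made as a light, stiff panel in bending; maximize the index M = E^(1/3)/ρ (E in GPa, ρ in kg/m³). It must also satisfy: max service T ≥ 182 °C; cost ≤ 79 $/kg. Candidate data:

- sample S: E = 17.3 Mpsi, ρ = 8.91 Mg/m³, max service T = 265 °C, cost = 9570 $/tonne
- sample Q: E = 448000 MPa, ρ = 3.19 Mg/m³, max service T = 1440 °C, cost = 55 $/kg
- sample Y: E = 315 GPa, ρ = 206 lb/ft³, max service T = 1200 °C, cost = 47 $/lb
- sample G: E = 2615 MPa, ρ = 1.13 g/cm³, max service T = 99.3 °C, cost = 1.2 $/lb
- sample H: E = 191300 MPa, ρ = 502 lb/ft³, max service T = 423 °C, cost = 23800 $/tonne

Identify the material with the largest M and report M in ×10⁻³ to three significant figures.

sample Q, M = 2.40×10⁻³

Screen on constraints: max service T ≥ 182 °C; cost ≤ 79 $/kg. Survivors: sample S, sample Q, sample H.
After converting to SI:
  sample S: E = 119.3 GPa, ρ = 8910 kg/m³
  sample Q: E = 448.0 GPa, ρ = 3190 kg/m³
  sample H: E = 191.3 GPa, ρ = 8041 kg/m³
  sample Q: M = 2.40×10⁻³
  sample H: M = 0.717×10⁻³
  sample S: M = 0.552×10⁻³
The maximum is for sample Q.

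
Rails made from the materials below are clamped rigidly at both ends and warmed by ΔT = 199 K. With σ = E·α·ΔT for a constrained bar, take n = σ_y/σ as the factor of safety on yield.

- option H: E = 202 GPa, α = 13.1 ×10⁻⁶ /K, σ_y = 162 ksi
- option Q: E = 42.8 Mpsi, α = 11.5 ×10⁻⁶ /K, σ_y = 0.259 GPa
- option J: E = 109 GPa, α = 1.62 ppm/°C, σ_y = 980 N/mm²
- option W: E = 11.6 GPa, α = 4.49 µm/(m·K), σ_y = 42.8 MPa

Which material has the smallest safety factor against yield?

option Q

Converting E to GPa, α to ×10⁻⁶/K, σ_y to MPa, then σ and n for each:
  option H: E = 202.0, α = 13.1, σ_y = 1117 → σ = 527 MPa, n = 2.12
  option Q: E = 295.1, α = 11.5, σ_y = 259.0 → σ = 675 MPa, n = 0.384
  option J: E = 109.0, α = 1.62, σ_y = 980.0 → σ = 35.1 MPa, n = 27.9
  option W: E = 11.60, α = 4.49, σ_y = 42.80 → σ = 10.4 MPa, n = 4.13
The minimum is option Q at n = 0.384.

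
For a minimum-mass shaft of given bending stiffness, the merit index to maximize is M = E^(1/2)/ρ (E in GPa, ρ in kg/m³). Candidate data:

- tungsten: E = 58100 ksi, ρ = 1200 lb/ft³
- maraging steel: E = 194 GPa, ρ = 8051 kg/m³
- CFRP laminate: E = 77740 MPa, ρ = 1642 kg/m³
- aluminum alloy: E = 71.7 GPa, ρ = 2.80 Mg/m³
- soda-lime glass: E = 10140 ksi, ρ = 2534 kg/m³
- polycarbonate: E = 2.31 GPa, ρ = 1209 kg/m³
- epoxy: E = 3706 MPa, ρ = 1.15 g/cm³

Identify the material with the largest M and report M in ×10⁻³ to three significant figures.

CFRP laminate, M = 5.37×10⁻³

Normalizing units and computing the index:
  tungsten: E = 400.6 GPa, ρ = 19220 kg/m³
  maraging steel: E = 194.0 GPa, ρ = 8051 kg/m³
  CFRP laminate: E = 77.74 GPa, ρ = 1642 kg/m³
  aluminum alloy: E = 71.70 GPa, ρ = 2800 kg/m³
  soda-lime glass: E = 69.91 GPa, ρ = 2534 kg/m³
  polycarbonate: E = 2.310 GPa, ρ = 1209 kg/m³
  epoxy: E = 3.706 GPa, ρ = 1150 kg/m³
  CFRP laminate: M = 5.37×10⁻³
  soda-lime glass: M = 3.30×10⁻³
  aluminum alloy: M = 3.02×10⁻³
  maraging steel: M = 1.73×10⁻³
  epoxy: M = 1.67×10⁻³
  polycarbonate: M = 1.26×10⁻³
  tungsten: M = 1.04×10⁻³
The maximum is for CFRP laminate.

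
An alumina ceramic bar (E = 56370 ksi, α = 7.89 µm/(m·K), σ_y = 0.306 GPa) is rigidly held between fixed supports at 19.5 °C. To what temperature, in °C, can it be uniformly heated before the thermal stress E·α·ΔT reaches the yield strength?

119 °C

E = 56370 ksi = 388.7 GPa.
σ_y = 0.306 GPa = 306.0 MPa.
E·α·ΔT = 306.0 MPa ⇒ ΔT = 306.0 / (388.7×10³ × 7.89×10⁻⁶) = 99.79 K.
T = 19.5 + 99.79 = 119.3 °C.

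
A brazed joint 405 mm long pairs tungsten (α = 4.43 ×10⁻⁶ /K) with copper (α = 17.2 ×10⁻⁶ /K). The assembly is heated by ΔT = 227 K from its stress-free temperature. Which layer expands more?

α(tungsten) = 4.43×10⁻⁶/K vs α(copper) = 17.2×10⁻⁶/K.
Higher α expands more for the same ΔT: copper.

copper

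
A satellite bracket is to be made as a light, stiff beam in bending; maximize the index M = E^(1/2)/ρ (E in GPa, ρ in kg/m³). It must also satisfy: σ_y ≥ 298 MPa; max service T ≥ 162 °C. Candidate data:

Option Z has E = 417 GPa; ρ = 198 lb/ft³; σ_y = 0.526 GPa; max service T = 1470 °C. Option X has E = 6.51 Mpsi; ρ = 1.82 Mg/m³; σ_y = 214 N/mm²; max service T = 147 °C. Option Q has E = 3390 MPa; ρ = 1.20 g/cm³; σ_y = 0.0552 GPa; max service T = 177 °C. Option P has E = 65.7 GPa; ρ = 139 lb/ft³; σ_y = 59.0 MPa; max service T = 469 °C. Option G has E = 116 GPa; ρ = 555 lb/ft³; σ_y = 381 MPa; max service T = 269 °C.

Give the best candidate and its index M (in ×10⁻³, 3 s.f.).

Screen on constraints: σ_y ≥ 298 MPa; max service T ≥ 162 °C. Survivors: option Z, option G.
In SI units:
  option Z: E = 417.0 GPa, ρ = 3172 kg/m³
  option G: E = 116.0 GPa, ρ = 8890 kg/m³
  option Z: M = 6.44×10⁻³
  option G: M = 1.21×10⁻³
Highest index: option Z.

option Z, M = 6.44×10⁻³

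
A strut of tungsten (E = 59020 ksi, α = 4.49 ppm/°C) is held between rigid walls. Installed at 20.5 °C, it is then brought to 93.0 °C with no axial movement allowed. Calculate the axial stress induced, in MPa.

132 MPa

E = 59020 ksi = 406.9 GPa.
ΔT = 72.50 K. Constrained thermal stress σ = E·α·ΔT = 406.9×10³ MPa × 4.49×10⁻⁶ × 72.50 = 132 MPa (compressive).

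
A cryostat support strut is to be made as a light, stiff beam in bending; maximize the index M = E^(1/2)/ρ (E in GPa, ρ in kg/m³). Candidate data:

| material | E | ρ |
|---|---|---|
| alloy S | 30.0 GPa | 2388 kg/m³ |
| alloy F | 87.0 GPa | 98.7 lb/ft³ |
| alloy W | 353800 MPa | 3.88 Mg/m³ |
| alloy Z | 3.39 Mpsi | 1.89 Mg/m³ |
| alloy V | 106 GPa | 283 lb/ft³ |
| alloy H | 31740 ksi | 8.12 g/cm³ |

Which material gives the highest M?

After converting to SI:
  alloy S: E = 30.00 GPa, ρ = 2388 kg/m³
  alloy F: E = 87.00 GPa, ρ = 1581 kg/m³
  alloy W: E = 353.8 GPa, ρ = 3880 kg/m³
  alloy Z: E = 23.37 GPa, ρ = 1890 kg/m³
  alloy V: E = 106.0 GPa, ρ = 4533 kg/m³
  alloy H: E = 218.8 GPa, ρ = 8120 kg/m³
  alloy F: M = 5.90×10⁻³
  alloy W: M = 4.85×10⁻³
  alloy Z: M = 2.56×10⁻³
  alloy S: M = 2.29×10⁻³
  alloy V: M = 2.27×10⁻³
  alloy H: M = 1.82×10⁻³
Highest index: alloy F.

alloy F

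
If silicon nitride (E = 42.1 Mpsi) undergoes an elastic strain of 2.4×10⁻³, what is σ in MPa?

E = 42.1 Mpsi = 290.3 GPa.
σ = E·ε = 290300 MPa × 2.4×10⁻³ = 697 MPa.

697 MPa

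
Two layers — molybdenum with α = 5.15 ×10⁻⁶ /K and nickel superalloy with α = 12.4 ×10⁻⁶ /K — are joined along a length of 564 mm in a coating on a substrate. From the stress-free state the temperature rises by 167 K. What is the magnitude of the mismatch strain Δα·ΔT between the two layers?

Δα = |5.15 − 12.4|×10⁻⁶/K = 7.25×10⁻⁶/K.
Mismatch strain = Δα·ΔT = 7.25×10⁻⁶ × 167.0 = 1.21×10⁻³.

1.21×10⁻³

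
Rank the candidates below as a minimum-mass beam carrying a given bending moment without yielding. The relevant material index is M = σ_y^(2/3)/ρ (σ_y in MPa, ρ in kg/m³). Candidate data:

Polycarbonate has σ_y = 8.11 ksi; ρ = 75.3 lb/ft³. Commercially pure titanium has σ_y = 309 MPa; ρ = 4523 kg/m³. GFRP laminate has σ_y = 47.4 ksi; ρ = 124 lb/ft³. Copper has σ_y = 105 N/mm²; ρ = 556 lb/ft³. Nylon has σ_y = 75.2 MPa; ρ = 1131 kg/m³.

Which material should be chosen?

Putting every candidate on a common basis:
  polycarbonate: σ_y = 55.92 MPa, ρ = 1206 kg/m³
  commercially pure titanium: σ_y = 309.0 MPa, ρ = 4523 kg/m³
  GFRP laminate: σ_y = 326.8 MPa, ρ = 1986 kg/m³
  copper: σ_y = 105.0 MPa, ρ = 8906 kg/m³
  nylon: σ_y = 75.20 MPa, ρ = 1131 kg/m³
  GFRP laminate: M = 23.9×10⁻³
  nylon: M = 15.8×10⁻³
  polycarbonate: M = 12.1×10⁻³
  commercially pure titanium: M = 10.1×10⁻³
  copper: M = 2.50×10⁻³
GFRP laminate ranks first.

GFRP laminate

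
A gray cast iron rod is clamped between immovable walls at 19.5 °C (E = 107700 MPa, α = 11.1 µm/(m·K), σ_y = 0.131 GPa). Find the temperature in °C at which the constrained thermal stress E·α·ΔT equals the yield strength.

129 °C

E = 107700 MPa = 107.7 GPa.
σ_y = 0.131 GPa = 131.0 MPa.
E·α·ΔT = 131.0 MPa ⇒ ΔT = 131.0 / (107.7×10³ × 11.1×10⁻⁶) = 109.6 K.
T = 19.5 + 109.6 = 129.1 °C.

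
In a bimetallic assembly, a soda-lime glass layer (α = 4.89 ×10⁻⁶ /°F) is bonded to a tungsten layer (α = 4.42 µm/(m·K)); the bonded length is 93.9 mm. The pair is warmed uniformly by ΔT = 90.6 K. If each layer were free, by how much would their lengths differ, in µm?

soda-lime glass: α = 4.89×10⁻⁶/°F × 9/5 = 8.80×10⁻⁶/K.
Δα = |8.80 − 4.42|×10⁻⁶/K = 4.38×10⁻⁶/K.
ΔL_mismatch = Δα·L·ΔT = 4.38×10⁻⁶ × 93.9 mm × 90.6 K = 37.3 µm.

37.3 µm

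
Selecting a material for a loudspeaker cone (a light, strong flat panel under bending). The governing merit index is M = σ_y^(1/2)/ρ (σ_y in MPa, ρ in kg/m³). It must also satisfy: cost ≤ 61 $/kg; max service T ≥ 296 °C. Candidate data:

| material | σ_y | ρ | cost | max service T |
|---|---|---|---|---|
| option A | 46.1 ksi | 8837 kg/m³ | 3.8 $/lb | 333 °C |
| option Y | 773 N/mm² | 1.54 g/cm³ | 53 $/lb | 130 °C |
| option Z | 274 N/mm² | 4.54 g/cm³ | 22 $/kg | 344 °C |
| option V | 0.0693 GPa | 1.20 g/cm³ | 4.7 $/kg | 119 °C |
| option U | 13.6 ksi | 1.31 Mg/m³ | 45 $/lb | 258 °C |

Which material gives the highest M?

Screen on constraints: cost ≤ 61 $/kg; max service T ≥ 296 °C. Survivors: option A, option Z.
Putting every candidate on a common basis:
  option A: σ_y = 317.8 MPa, ρ = 8837 kg/m³
  option Z: σ_y = 274.0 MPa, ρ = 4540 kg/m³
  option Z: M = 3.65×10⁻³
  option A: M = 2.02×10⁻³
Option Z has the largest M.

option Z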